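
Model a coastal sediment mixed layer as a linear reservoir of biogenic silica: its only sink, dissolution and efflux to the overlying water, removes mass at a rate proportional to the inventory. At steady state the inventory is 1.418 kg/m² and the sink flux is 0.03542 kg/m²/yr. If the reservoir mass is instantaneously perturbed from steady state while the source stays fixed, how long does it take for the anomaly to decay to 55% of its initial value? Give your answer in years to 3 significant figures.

For a linear reservoir the anomaly decays as exp(−t/τ) with τ = M/F = 1.418/0.03542 = 40.03 yr.
exp(−t/τ) = 0.55 ⇒ t = −τ ln(0.55) = 40.03 × 0.5978 = 23.93 yr.

23.9 yr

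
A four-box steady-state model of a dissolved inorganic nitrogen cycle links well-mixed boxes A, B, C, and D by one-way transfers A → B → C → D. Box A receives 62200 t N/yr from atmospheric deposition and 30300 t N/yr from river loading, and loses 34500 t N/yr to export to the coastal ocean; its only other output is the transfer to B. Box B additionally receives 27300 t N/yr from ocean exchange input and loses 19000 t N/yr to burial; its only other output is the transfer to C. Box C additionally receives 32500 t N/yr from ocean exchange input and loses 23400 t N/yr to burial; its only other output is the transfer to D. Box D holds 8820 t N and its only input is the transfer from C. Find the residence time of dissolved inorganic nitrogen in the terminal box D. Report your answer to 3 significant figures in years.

0.117 yr

Box A: F(A→B) = (62200 + 30300) − 34500 = 58000 t N/yr.
Box B: F(B→C) = (58000 + 27300) − 19000 = 66300 t N/yr.
Box C: F(C→D) = (66300 + 32500) − 23400 = 75400 t N/yr.
Box D throughput = its input = 75400 t N/yr; τ = 8820 / 75400 = 0.1170 yr.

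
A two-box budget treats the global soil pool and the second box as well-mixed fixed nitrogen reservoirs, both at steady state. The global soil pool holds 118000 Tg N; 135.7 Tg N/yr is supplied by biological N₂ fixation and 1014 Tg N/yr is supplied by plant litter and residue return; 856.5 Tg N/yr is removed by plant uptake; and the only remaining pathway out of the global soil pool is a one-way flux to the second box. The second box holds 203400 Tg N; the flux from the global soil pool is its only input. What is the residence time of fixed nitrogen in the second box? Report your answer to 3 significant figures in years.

Balance the global soil pool: ΣF_in = 135.7 + 1014 = 1149.7 Tg N/yr.
Flux to the second box = ΣF_in − (856.5) = 293.20 Tg N/yr.
At steady state the output of the second box equals its input, 293.20 Tg N/yr.
τ = M / F = 203400 / 293.20 = 693.7 yr.

694 yr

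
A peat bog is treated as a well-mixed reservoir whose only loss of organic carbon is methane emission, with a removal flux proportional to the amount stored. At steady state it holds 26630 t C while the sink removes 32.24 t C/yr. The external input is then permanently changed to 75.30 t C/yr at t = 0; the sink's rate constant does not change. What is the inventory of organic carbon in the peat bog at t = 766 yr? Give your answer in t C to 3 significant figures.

48100 t C

Residence time τ = M₀/F₀ = 826.0 yr. The eventual steady state is M_∞ = M₀·(F₁/F₀) = 26630 × 75.30/32.24 = 62197 t C.
The anomaly ΔM(t) = M(t) − M_∞ decays as ΔM₀·e^(−t/τ) with ΔM₀ = 26630 − 62197 = −35570 t C.
At t = 766 yr, e^(−t/τ) = e^(−0.9274) = 0.3956, so ΔM = −14070 t C and M = 62197 − 14070 = 48127 t C.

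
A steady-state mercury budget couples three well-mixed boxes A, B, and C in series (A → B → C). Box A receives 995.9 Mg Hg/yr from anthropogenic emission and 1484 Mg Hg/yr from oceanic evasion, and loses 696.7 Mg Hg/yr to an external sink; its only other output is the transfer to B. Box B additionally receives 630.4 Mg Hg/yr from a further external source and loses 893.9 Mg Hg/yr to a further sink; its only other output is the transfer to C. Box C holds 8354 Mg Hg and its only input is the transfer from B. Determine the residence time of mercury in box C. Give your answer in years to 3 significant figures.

Box A: F(A→B) = (995.9 + 1484) − 696.7 = 1783.2 Mg Hg/yr.
Box B: F(B→C) = (1783.2 + 630.4) − 893.9 = 1519.7 Mg Hg/yr.
Box C throughput = its input = 1519.7 Mg Hg/yr; τ = 8354 / 1519.7 = 5.497 yr.

5.50 yr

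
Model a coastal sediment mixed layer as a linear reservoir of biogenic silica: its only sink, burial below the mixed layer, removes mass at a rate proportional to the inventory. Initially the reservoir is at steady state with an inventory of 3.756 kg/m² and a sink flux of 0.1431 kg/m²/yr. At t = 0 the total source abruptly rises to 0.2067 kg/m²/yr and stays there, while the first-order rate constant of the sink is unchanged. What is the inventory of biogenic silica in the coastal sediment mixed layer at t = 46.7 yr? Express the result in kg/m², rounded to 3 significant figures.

5.14 kg/m²

Residence time τ = M₀/F₀ = 26.25 yr. The eventual steady state is M_∞ = M₀·(F₁/F₀) = 3.756 × 0.2067/0.1431 = 5.4253 kg/m².
The anomaly ΔM(t) = M(t) − M_∞ decays as ΔM₀·e^(−t/τ) with ΔM₀ = 3.756 − 5.4253 = −1.669 kg/m².
At t = 46.7 yr, e^(−t/τ) = e^(−1.779) = 0.1688, so ΔM = −0.2817 kg/m² and M = 5.4253 − 0.2817 = 5.1436 kg/m².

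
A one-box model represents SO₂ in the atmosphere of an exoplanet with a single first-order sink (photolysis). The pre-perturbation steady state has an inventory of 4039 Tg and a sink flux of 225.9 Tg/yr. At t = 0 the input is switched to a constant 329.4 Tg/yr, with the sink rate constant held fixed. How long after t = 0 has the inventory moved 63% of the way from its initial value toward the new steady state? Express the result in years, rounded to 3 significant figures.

17.8 yr

τ = M₀/F₀ = 4039/225.9 = 17.88 yr.
The remaining gap fraction is e^(−t/τ); 63% covered ⇒ e^(−t/τ) = 0.370.
t = −τ ln(0.370) = 17.88 × 0.9943 = 17.78 yr.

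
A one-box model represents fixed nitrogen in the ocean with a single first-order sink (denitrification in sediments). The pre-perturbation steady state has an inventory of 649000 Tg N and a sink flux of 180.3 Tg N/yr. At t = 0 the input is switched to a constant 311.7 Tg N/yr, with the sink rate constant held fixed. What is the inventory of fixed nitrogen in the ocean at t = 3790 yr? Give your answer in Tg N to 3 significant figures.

957000 Tg N

Residence time τ = M₀/F₀ = 3600 yr. The eventual steady state is M_∞ = M₀·(F₁/F₀) = 649000 × 311.7/180.3 = 1.1220×10^6 Tg N.
The anomaly ΔM(t) = M(t) − M_∞ decays as ΔM₀·e^(−t/τ) with ΔM₀ = 649000 − 1.1220×10^6 = −473000 Tg N.
At t = 3790 yr, e^(−t/τ) = e^(−1.053) = 0.3489, so ΔM = −165000 Tg N and M = 1.1220×10^6 − 165000 = 956950 Tg N.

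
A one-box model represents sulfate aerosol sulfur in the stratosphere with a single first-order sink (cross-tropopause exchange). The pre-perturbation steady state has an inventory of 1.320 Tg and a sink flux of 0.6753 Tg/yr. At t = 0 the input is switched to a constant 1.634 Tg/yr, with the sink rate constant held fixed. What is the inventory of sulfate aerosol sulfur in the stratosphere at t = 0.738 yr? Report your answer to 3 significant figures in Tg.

The sink rate constant is k = F₀/M₀ = 0.6753/1.320 = 0.5116 yr⁻¹.
Solving dM/dt = F₁ − kM with M(0) = M₀ gives M(t) = F₁/k + (M₀ − F₁/k)·e^(−kt).
F₁/k = 1.634/0.5116 = 3.1940 Tg; kt = 0.5116 × 0.738 = 0.3776, e^(−kt) = 0.6855.
M(0.738) = 3.1940 + (1.320 − 3.1940) × 0.6855 = 3.1940 − 1.285 = 1.9093 Tg.

1.91 Tg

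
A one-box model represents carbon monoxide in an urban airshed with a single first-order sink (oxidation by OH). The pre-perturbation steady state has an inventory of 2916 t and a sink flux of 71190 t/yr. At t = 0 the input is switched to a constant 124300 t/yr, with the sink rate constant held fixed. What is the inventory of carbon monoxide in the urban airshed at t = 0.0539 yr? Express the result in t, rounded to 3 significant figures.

Residence time τ = M₀/F₀ = 0.04096 yr. The eventual steady state is M_∞ = M₀·(F₁/F₀) = 2916 × 124300/71190 = 5091.4 t.
The anomaly ΔM(t) = M(t) − M_∞ decays as ΔM₀·e^(−t/τ) with ΔM₀ = 2916 − 5091.4 = −2175 t.
At t = 0.0539 yr, e^(−t/τ) = e^(−1.316) = 0.2682, so ΔM = −583.5 t and M = 5091.4 − 583.5 = 4507.9 t.

4510 t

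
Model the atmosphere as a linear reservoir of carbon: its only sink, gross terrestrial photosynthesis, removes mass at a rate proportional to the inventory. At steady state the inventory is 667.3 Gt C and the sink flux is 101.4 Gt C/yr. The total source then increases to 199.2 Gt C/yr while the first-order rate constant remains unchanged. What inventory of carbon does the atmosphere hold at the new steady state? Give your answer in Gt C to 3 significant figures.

1310 Gt C

Rate constant k = F/M = 101.4 / 667.3 = 0.1520 yr⁻¹.
At the new steady state, source = k·M_new ⇒ M_new = 199.2 / 0.1520 = 1311 Gt C.
(Equivalently M_new = M × F_new/F_old = 667.3 × 199.2/101.4.)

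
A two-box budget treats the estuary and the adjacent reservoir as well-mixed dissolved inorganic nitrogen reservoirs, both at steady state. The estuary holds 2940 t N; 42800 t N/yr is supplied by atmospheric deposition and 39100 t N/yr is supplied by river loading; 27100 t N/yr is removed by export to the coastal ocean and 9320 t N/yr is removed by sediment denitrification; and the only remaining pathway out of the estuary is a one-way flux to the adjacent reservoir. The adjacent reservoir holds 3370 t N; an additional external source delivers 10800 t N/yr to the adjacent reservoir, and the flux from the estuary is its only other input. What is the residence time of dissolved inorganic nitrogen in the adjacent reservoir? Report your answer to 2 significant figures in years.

Balance the estuary: ΣF_in = 42800 + 39100 = 81900 t N/yr.
Flux to the adjacent reservoir = ΣF_in − (27100 + 9320) = 45480 t N/yr.
Total input to the adjacent reservoir = 45480 + 10800 = 56280 t N/yr; at steady state this equals its total output.
τ = M / F = 3370 / 56280 = 0.05988 yr.

0.060 yr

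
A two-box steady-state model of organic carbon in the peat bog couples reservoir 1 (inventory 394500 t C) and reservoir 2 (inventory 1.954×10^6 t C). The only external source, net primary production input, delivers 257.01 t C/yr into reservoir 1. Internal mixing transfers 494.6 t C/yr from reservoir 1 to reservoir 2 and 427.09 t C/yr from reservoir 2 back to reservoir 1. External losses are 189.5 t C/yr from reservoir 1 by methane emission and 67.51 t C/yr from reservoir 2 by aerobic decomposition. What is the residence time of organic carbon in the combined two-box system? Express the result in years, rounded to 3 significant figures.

9140 yr

For the system as a whole, the A↔B exchange is internal and contributes nothing to the throughput; only the external sinks remove mass.
M_total = 394500 + 1.954×10^6 = 2.3485×10^6 t C.
ΣF_external_out = 189.5 + 67.51 = 257.01 t C/yr.
τ = M_total / ΣF_ext = 2.3485×10^6 / 257.01 = 9138 yr.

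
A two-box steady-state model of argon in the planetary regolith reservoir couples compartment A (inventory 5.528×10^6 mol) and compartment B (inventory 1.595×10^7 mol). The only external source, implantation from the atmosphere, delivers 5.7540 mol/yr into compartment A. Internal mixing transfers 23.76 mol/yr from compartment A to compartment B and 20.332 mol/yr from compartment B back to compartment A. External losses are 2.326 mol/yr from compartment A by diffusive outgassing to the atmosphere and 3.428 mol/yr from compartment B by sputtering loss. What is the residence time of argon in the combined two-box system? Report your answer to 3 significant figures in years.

Treat the two boxes together as one reservoir: the mixing fluxes between them are internal recycling, so τ = ΣM / Σ(external losses).
M_total = 5.528×10^6 + 1.595×10^7 = 2.1478×10^7 mol.
ΣF_external_out = 2.326 + 3.428 = 5.7540 mol/yr.
τ = M_total / ΣF_ext = 2.1478×10^7 / 5.7540 = 3.733×10^6 yr.

3.73×10^6 yr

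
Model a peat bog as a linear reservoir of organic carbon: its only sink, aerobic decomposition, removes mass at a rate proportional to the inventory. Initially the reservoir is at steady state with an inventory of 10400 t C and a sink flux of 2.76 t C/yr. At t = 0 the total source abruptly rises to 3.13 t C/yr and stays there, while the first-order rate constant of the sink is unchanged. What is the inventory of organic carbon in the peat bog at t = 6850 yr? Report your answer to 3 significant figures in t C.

11600 t C

Residence time τ = M₀/F₀ = 3768 yr. The eventual steady state is M_∞ = M₀·(F₁/F₀) = 10400 × 3.13/2.76 = 11794 t C.
The anomaly ΔM(t) = M(t) − M_∞ decays as ΔM₀·e^(−t/τ) with ΔM₀ = 10400 − 11794 = −1394 t C.
At t = 6850 yr, e^(−t/τ) = e^(−1.818) = 0.1624, so ΔM = −226.4 t C and M = 11794 − 226.4 = 11568 t C.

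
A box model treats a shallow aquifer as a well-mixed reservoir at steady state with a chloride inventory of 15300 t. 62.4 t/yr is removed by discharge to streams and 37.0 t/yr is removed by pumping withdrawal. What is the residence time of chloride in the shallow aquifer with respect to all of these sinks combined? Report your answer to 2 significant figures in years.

150 yr

Total removal flux = 62.4 + 37.0 = 99.400 t/yr.
τ = M / ΣF_out = 15300 / 99.400 = 153.9 yr.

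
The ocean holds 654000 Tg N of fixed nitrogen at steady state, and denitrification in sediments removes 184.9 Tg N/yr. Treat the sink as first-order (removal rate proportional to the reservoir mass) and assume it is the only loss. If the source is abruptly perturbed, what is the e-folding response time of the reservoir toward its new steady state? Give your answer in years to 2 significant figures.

3500 yr

For a linear reservoir the response time equals the residence time τ = M/F.
τ = 654000 / 184.9 = 3537 yr.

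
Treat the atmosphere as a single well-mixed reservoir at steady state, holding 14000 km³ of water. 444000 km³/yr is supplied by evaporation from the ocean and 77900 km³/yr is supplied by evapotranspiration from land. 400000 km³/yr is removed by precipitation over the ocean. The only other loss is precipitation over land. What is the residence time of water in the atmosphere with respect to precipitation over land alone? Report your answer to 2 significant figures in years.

0.11 yr

At steady state ΣF_in = ΣF_out.
ΣF_in = 444000 + 77900 = 521900 km³/yr.
Precipitation over land flux = ΣF_in − (400000) = 521900 − 400000 = 121900 km³/yr.
τ = M / F = 14000 / 121900 = 0.1148 yr.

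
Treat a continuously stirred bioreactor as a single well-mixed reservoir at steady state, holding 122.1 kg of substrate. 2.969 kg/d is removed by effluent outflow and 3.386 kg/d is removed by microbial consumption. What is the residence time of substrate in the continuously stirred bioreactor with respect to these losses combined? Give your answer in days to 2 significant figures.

Total removal = 2.969 + 3.386 = 6.3550 kg/d.
τ = M / ΣF_out = 122.1 / 6.3550 = 19.21 d.

19 d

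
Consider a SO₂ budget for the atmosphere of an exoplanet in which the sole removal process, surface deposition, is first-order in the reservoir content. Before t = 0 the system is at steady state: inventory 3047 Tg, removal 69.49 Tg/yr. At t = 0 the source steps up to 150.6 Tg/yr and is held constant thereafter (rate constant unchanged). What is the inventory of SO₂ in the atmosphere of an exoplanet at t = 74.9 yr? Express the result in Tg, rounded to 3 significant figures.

5960 Tg

τ = M₀/F₀ = 3047/69.49 = 43.85 yr; rate constant k = 1/τ.
New steady state M_∞ = F₁/k = F₁·τ = 150.6 × 43.85 = 6603.5 Tg.
M(t) = M_∞ + (M₀ − M_∞)·e^(−t/τ); t/τ = 74.9/43.85 = 1.708, so e^(−t/τ) = 0.1812.
M(t) = 6603.5 − 3557 × 0.1812 = 5959.1 Tg.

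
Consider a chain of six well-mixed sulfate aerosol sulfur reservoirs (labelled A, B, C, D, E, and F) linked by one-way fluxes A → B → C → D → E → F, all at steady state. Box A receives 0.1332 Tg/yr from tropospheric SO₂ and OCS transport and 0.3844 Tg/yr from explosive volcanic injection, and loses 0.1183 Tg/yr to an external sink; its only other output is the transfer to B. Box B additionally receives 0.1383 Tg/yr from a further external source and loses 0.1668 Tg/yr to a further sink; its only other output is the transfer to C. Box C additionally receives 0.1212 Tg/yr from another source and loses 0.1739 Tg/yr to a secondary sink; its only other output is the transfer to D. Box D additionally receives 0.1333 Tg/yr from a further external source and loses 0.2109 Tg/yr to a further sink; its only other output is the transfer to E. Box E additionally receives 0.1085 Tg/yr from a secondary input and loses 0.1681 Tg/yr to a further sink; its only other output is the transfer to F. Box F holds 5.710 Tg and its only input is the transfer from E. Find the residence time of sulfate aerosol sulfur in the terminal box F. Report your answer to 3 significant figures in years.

31.6 yr

Box A: F(A→B) = (0.1332 + 0.3844) − 0.1183 = 0.39930 Tg/yr.
Box B: F(B→C) = (0.39930 + 0.1383) − 0.1668 = 0.37080 Tg/yr.
Box C: F(C→D) = (0.37080 + 0.1212) − 0.1739 = 0.31810 Tg/yr.
Box D: F(D→E) = (0.31810 + 0.1333) − 0.2109 = 0.24050 Tg/yr.
Box E: F(E→F) = (0.24050 + 0.1085) − 0.1681 = 0.18090 Tg/yr.
Box F throughput = its input = 0.18090 Tg/yr; τ = 5.710 / 0.18090 = 31.56 yr.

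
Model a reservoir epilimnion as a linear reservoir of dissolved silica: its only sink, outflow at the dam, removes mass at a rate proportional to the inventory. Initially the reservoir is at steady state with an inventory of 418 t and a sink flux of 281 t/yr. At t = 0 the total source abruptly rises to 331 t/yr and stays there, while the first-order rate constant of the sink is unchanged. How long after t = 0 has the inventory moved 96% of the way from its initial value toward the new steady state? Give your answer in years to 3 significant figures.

4.79 yr

τ = M₀/F₀ = 418/281 = 1.488 yr.
The remaining gap fraction is e^(−t/τ); 96% covered ⇒ e^(−t/τ) = 0.0400.
t = −τ ln(0.0400) = 1.488 × 3.219 = 4.788 yr.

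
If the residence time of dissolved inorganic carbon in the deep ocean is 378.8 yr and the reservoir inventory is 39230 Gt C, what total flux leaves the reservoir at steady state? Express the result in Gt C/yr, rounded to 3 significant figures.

104 Gt C/yr

F = M / τ = 39230 / 378.8 = 103.6 Gt C/yr.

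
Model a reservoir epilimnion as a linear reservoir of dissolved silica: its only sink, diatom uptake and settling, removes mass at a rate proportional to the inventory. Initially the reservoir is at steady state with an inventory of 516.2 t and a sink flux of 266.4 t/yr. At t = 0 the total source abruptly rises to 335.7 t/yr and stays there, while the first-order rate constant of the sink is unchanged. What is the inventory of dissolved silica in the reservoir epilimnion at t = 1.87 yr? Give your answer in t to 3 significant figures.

Residence time τ = M₀/F₀ = 1.938 yr. The eventual steady state is M_∞ = M₀·(F₁/F₀) = 516.2 × 335.7/266.4 = 650.48 t.
The anomaly ΔM(t) = M(t) − M_∞ decays as ΔM₀·e^(−t/τ) with ΔM₀ = 516.2 − 650.48 = −134.3 t.
At t = 1.87 yr, e^(−t/τ) = e^(−0.9651) = 0.3810, so ΔM = −51.16 t and M = 650.48 − 51.16 = 599.33 t.

599 t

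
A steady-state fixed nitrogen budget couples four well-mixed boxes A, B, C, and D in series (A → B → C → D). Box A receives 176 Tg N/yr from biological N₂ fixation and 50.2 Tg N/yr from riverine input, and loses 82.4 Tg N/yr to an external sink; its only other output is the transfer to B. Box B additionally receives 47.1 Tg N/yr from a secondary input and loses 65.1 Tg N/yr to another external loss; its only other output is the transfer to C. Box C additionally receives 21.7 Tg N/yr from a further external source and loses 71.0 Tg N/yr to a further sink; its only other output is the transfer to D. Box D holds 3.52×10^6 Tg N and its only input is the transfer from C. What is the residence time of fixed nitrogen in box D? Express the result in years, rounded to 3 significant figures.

46000 yr

Box A: F(A→B) = (176 + 50.2) − 82.4 = 143.80 Tg N/yr.
Box B: F(B→C) = (143.80 + 47.1) − 65.1 = 125.80 Tg N/yr.
Box C: F(C→D) = (125.80 + 21.7) − 71.0 = 76.500 Tg N/yr.
Box D throughput = its input = 76.500 Tg N/yr; τ = 3.52×10^6 / 76.500 = 46010 yr.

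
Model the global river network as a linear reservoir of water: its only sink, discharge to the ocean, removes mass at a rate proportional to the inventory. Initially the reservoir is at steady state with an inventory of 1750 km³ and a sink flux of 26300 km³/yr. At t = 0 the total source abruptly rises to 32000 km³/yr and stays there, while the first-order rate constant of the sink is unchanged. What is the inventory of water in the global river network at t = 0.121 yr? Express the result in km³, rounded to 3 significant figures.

2070 km³

τ = M₀/F₀ = 1750/26300 = 0.06654 yr; rate constant k = 1/τ.
New steady state M_∞ = F₁/k = F₁·τ = 32000 × 0.06654 = 2129.3 km³.
M(t) = M_∞ + (M₀ − M_∞)·e^(−t/τ); t/τ = 0.121/0.06654 = 1.818, so e^(−t/τ) = 0.1623.
M(t) = 2129.3 − 379.3 × 0.1623 = 2067.7 km³.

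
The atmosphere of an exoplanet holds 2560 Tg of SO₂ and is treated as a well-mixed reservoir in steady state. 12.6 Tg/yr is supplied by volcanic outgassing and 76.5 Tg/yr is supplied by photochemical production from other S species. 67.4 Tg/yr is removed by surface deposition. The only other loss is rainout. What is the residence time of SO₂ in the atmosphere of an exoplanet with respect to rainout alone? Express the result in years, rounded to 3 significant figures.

118 yr

At steady state ΣF_in = ΣF_out.
ΣF_in = 12.6 + 76.5 = 89.100 Tg/yr.
Rainout flux = ΣF_in − (67.4) = 89.100 − 67.40 = 21.70 Tg/yr.
τ = M / F = 2560 / 21.70 = 118.0 yr.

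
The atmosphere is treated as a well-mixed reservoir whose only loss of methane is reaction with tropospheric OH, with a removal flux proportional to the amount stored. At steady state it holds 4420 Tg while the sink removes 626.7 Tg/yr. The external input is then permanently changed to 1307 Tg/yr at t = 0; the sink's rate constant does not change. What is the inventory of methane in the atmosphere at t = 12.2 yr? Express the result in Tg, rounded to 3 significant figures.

8370 Tg

Residence time τ = M₀/F₀ = 7.053 yr. The eventual steady state is M_∞ = M₀·(F₁/F₀) = 4420 × 1307/626.7 = 9218.0 Tg.
The anomaly ΔM(t) = M(t) − M_∞ decays as ΔM₀·e^(−t/τ) with ΔM₀ = 4420 − 9218.0 = −4798 Tg.
At t = 12.2 yr, e^(−t/τ) = e^(−1.730) = 0.1773, so ΔM = −850.8 Tg and M = 9218.0 − 850.8 = 8367.2 Tg.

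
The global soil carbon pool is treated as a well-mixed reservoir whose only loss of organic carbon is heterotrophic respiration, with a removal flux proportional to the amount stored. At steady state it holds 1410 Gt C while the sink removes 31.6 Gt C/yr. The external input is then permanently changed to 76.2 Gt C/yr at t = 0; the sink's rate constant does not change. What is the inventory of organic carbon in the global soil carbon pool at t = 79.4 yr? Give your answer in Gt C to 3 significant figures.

3060 Gt C

τ = M₀/F₀ = 1410/31.6 = 44.62 yr; rate constant k = 1/τ.
New steady state M_∞ = F₁/k = F₁·τ = 76.2 × 44.62 = 3400.1 Gt C.
M(t) = M_∞ + (M₀ − M_∞)·e^(−t/τ); t/τ = 79.4/44.62 = 1.779, so e^(−t/τ) = 0.1687.
M(t) = 3400.1 − 1990 × 0.1687 = 3064.3 Gt C.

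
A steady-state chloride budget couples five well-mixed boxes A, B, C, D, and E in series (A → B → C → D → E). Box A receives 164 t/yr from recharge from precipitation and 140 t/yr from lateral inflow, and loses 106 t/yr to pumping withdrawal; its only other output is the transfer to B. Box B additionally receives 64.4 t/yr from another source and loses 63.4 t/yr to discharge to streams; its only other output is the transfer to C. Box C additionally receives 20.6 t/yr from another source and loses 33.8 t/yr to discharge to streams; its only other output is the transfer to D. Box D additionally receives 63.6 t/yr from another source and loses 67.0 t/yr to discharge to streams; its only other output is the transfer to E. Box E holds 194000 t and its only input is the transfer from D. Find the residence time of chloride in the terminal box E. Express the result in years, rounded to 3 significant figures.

Box A: F(A→B) = (164 + 140) − 106 = 198.00 t/yr.
Box B: F(B→C) = (198.00 + 64.4) − 63.4 = 199.00 t/yr.
Box C: F(C→D) = (199.00 + 20.6) − 33.8 = 185.80 t/yr.
Box D: F(D→E) = (185.80 + 63.6) − 67.0 = 182.40 t/yr.
Box E throughput = its input = 182.40 t/yr; τ = 194000 / 182.40 = 1064 yr.

1060 yr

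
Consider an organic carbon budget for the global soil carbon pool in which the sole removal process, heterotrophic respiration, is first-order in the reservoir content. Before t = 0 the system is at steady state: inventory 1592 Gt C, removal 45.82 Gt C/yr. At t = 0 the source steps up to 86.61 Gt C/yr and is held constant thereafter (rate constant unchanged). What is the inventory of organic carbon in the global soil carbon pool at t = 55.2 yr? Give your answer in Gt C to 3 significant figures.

The sink rate constant is k = F₀/M₀ = 45.82/1592 = 0.02878 yr⁻¹.
Solving dM/dt = F₁ − kM with M(0) = M₀ gives M(t) = F₁/k + (M₀ − F₁/k)·e^(−kt).
F₁/k = 86.61/0.02878 = 3009.2 Gt C; kt = 0.02878 × 55.2 = 1.589, e^(−kt) = 0.2042.
M(55.2) = 3009.2 + (1592 − 3009.2) × 0.2042 = 3009.2 − 289.4 = 2719.9 Gt C.

2720 Gt C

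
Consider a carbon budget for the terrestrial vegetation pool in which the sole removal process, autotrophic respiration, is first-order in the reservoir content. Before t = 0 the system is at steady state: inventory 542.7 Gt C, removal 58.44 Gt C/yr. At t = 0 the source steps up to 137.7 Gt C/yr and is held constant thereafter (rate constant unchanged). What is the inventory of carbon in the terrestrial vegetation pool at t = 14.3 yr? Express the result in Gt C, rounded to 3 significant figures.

1120 Gt C

τ = M₀/F₀ = 542.7/58.44 = 9.286 yr; rate constant k = 1/τ.
New steady state M_∞ = F₁/k = F₁·τ = 137.7 × 9.286 = 1278.7 Gt C.
M(t) = M_∞ + (M₀ − M_∞)·e^(−t/τ); t/τ = 14.3/9.286 = 1.540, so e^(−t/τ) = 0.2144.
M(t) = 1278.7 − 736.0 × 0.2144 = 1120.9 Gt C.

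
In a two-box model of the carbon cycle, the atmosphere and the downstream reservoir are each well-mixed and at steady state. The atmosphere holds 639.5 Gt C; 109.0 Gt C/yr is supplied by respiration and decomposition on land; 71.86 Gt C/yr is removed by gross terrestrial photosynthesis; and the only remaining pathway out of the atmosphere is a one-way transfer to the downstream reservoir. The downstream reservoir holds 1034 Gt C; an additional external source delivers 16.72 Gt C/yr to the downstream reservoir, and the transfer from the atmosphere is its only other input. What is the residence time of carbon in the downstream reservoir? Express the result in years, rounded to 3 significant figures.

Balance the atmosphere: ΣF_in = 109.00 Gt C/yr.
Transfer to the downstream reservoir = ΣF_in − (71.86) = 37.140 Gt C/yr.
Total input to the downstream reservoir = 37.140 + 16.72 = 53.860 Gt C/yr; at steady state this equals its total output.
τ = M / F = 1034 / 53.860 = 19.20 yr.

19.2 yr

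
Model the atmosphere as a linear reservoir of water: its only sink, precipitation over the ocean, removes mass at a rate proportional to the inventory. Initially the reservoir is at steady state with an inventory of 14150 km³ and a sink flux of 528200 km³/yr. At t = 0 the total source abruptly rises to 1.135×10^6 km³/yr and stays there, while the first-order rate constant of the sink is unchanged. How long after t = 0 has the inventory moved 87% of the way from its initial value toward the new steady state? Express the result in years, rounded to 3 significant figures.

τ = M₀/F₀ = 14150/528200 = 0.02679 yr.
The remaining gap fraction is e^(−t/τ); 87% covered ⇒ e^(−t/τ) = 0.130.
t = −τ ln(0.130) = 0.02679 × 2.040 = 0.05466 yr.

0.0547 yr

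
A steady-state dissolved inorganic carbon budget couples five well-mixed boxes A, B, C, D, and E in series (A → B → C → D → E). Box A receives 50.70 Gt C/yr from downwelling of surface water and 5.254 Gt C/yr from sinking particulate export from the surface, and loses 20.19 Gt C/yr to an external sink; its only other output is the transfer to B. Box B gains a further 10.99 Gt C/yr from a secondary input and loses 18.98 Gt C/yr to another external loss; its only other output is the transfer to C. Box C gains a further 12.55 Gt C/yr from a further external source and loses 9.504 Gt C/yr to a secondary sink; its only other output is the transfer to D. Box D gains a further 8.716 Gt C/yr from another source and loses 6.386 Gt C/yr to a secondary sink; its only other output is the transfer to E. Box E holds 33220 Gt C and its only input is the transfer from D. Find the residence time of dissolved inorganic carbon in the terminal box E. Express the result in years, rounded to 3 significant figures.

Box A: F(A→B) = (50.70 + 5.254) − 20.19 = 35.764 Gt C/yr.
Box B: F(B→C) = (35.764 + 10.99) − 18.98 = 27.774 Gt C/yr.
Box C: F(C→D) = (27.774 + 12.55) − 9.504 = 30.820 Gt C/yr.
Box D: F(D→E) = (30.820 + 8.716) − 6.386 = 33.150 Gt C/yr.
Box E throughput = its input = 33.150 Gt C/yr; τ = 33220 / 33.150 = 1002 yr.

1000 yr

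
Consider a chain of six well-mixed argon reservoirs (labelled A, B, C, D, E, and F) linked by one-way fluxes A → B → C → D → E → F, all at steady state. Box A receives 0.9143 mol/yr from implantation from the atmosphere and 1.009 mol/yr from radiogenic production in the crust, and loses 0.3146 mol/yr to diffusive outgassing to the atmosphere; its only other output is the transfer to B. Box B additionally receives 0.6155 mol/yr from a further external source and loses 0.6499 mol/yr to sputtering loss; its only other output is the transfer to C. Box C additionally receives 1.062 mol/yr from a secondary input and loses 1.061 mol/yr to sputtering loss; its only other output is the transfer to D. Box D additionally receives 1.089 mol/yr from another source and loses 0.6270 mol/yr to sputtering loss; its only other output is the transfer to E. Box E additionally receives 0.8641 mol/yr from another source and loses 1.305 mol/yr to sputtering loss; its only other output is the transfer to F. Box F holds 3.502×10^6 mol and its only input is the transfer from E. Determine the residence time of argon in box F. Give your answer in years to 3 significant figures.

Box A: F(A→B) = (0.9143 + 1.009) − 0.3146 = 1.6087 mol/yr.
Box B: F(B→C) = (1.6087 + 0.6155) − 0.6499 = 1.5743 mol/yr.
Box C: F(C→D) = (1.5743 + 1.062) − 1.061 = 1.5753 mol/yr.
Box D: F(D→E) = (1.5753 + 1.089) − 0.6270 = 2.0373 mol/yr.
Box E: F(E→F) = (2.0373 + 0.8641) − 1.305 = 1.5964 mol/yr.
Box F throughput = its input = 1.5964 mol/yr; τ = 3.502×10^6 / 1.5964 = 2.194×10^6 yr.

2.19×10^6 yr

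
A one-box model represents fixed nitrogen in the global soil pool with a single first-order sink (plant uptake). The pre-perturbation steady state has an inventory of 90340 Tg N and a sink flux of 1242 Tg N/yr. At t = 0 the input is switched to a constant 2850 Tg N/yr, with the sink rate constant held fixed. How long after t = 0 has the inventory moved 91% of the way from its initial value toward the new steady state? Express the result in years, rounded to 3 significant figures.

τ = M₀/F₀ = 90340/1242 = 72.74 yr.
The remaining gap fraction is e^(−t/τ); 91% covered ⇒ e^(−t/τ) = 0.0900.
t = −τ ln(0.0900) = 72.74 × 2.408 = 175.1 yr.

175 yr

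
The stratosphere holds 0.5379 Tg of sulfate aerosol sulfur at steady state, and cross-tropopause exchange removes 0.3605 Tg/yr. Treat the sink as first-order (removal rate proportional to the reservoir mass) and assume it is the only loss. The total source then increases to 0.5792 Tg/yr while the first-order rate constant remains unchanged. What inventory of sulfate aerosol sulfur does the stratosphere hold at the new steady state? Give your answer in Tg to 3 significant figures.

Rate constant k = F/M = 0.3605 / 0.5379 = 0.6702 yr⁻¹.
At the new steady state, source = k·M_new ⇒ M_new = 0.5792 / 0.6702 = 0.8642 Tg.
(Equivalently M_new = M × F_new/F_old = 0.5379 × 0.5792/0.3605.)

0.864 Tg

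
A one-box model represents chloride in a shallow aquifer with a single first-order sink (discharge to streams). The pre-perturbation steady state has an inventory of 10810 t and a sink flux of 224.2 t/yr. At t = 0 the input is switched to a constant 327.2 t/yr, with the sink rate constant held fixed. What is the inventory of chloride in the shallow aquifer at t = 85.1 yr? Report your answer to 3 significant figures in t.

τ = M₀/F₀ = 10810/224.2 = 48.22 yr; rate constant k = 1/τ.
New steady state M_∞ = F₁/k = F₁·τ = 327.2 × 48.22 = 15776 t.
M(t) = M_∞ + (M₀ − M_∞)·e^(−t/τ); t/τ = 85.1/48.22 = 1.765, so e^(−t/τ) = 0.1712.
M(t) = 15776 − 4966 × 0.1712 = 14926 t.

14900 t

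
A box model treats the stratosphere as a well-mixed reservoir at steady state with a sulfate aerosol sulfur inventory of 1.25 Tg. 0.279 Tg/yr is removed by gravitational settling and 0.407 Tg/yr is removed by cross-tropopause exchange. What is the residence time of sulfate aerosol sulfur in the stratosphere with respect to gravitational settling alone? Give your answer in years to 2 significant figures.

4.5 yr

Residence time with respect to a single sink: τ = M / F_sink.
τ = 1.25 / 0.279 = 4.480 yr.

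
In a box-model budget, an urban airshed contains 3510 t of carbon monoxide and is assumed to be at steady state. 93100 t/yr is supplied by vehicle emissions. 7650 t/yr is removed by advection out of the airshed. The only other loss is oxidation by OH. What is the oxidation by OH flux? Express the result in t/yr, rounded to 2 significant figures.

85000 t/yr

At steady state ΣF_in = ΣF_out.
ΣF_in = 93100 t/yr.
Oxidation by OH flux = ΣF_in − (7650) = 93100 − 7650 = 85450 t/yr.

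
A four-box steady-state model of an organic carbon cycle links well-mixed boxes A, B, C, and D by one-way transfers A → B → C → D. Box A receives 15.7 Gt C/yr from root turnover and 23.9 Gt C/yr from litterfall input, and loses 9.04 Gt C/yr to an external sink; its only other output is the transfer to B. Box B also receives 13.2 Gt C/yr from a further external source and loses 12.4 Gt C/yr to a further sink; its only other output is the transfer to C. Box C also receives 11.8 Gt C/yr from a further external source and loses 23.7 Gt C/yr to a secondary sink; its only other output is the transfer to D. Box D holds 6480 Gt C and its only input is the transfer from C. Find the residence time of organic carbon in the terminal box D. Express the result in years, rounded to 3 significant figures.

Box A: F(A→B) = (15.7 + 23.9) − 9.04 = 30.560 Gt C/yr.
Box B: F(B→C) = (30.560 + 13.2) − 12.4 = 31.360 Gt C/yr.
Box C: F(C→D) = (31.360 + 11.8) − 23.7 = 19.460 Gt C/yr.
Box D throughput = its input = 19.460 Gt C/yr; τ = 6480 / 19.460 = 333.0 yr.

333 yr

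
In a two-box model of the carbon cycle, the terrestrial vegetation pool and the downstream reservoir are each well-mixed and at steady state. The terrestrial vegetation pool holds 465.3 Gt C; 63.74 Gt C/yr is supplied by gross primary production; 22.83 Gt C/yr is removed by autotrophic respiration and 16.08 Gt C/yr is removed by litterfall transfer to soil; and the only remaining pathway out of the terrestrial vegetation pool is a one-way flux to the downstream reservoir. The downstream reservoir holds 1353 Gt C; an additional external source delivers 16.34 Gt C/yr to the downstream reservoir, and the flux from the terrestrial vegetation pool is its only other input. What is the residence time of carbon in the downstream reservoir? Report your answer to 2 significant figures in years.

33 yr

Balance the terrestrial vegetation pool: ΣF_in = 63.740 Gt C/yr.
Flux to the downstream reservoir = ΣF_in − (22.83 + 16.08) = 24.830 Gt C/yr.
Total input to the downstream reservoir = 24.830 + 16.34 = 41.170 Gt C/yr; at steady state this equals its total output.
τ = M / F = 1353 / 41.170 = 32.86 yr.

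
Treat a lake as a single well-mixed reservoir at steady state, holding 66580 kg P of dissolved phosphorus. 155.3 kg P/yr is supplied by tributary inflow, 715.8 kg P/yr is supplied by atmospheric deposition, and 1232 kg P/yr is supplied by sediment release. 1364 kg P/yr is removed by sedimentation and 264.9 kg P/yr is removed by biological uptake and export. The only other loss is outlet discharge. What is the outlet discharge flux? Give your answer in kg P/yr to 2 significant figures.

470 kg P/yr

At steady state ΣF_in = ΣF_out.
ΣF_in = 155.3 + 715.8 + 1232 = 2103.1 kg P/yr.
Outlet discharge flux = ΣF_in − (1364 + 264.9) = 2103.1 − 1629 = 474.2 kg P/yr.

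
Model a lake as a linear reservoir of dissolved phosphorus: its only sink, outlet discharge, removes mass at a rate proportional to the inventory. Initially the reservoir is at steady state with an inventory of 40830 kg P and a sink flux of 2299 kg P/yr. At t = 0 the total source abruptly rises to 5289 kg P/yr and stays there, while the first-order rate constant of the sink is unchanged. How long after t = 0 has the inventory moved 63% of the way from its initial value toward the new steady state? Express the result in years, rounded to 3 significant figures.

17.7 yr

τ = M₀/F₀ = 40830/2299 = 17.76 yr.
The remaining gap fraction is e^(−t/τ); 63% covered ⇒ e^(−t/τ) = 0.370.
t = −τ ln(0.370) = 17.76 × 0.9943 = 17.66 yr.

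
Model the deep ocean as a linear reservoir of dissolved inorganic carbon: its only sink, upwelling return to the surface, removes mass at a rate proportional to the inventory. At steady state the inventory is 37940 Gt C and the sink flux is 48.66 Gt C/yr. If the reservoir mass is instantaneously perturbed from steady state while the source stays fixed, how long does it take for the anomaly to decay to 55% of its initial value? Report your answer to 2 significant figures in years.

For a linear reservoir the anomaly decays as exp(−t/τ) with τ = M/F = 37940/48.66 = 779.7 yr.
exp(−t/τ) = 0.55 ⇒ t = −τ ln(0.55) = 779.7 × 0.5978 = 466.1 yr.

470 yr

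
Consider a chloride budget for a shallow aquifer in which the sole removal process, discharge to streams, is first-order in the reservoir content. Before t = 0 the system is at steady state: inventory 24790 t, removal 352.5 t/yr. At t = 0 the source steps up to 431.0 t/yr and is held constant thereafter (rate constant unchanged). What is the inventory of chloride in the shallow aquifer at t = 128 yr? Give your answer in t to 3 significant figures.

The sink rate constant is k = F₀/M₀ = 352.5/24790 = 0.01422 yr⁻¹.
Solving dM/dt = F₁ − kM with M(0) = M₀ gives M(t) = F₁/k + (M₀ − F₁/k)·e^(−kt).
F₁/k = 431.0/0.01422 = 30311 t; kt = 0.01422 × 128 = 1.820, e^(−kt) = 0.1620.
M(128) = 30311 + (24790 − 30311) × 0.1620 = 30311 − 894.4 = 29416 t.

29400 t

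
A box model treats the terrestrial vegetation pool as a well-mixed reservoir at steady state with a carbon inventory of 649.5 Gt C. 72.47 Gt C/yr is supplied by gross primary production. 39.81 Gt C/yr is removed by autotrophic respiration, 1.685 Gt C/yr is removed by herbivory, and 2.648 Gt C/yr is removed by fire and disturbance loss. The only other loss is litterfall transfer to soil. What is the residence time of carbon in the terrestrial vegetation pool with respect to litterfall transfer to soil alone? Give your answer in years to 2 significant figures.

23 yr

At steady state ΣF_in = ΣF_out.
ΣF_in = 72.470 Gt C/yr.
Litterfall transfer to soil flux = ΣF_in − (39.81 + 1.685 + 2.648) = 72.470 − 44.14 = 28.33 Gt C/yr.
τ = M / F = 649.5 / 28.33 = 22.93 yr.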